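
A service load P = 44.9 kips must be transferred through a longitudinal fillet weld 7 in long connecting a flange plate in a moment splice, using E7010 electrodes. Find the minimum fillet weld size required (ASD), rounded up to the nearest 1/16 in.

w = 7/16 in

E70XX → F_EXX = 70 ksi.
Total weld length L = 7 in.
Required throat t_e = P × Ω / (0.6 F_EXX × L) = 44.9 × 2.0 / (0.6 × 70 × 7) = 0.3054 in.
Required leg w = t_e / 0.707 = 0.432 in → use 7/16 in.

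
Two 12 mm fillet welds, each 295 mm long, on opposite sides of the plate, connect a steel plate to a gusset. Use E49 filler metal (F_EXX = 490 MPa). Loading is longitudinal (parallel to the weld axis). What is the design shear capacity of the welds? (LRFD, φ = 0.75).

Effective throat t_e = 0.707 × 12 = 8.484 mm.
Total length L = 590 mm; A_we = 8.484 × 590 = 5006 mm².
F_nw = 0.6 F_EXX = 0.6 × 490 = 294 MPa.
φR_n = 0.75 × 294 × 5006 × 10⁻³ = 1104 kN.

φR_n ≈ 1100 kN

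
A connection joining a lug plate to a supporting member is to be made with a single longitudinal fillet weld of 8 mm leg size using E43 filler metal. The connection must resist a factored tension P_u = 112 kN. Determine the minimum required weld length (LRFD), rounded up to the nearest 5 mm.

L = 105 mm

E43XX → F_EXX = 430 MPa.
Throat t_e = 0.707 × 8 = 5.656 mm.
φr_n = 0.75 × 0.6 × 430 × 5.656 × 10⁻³ = 1.094 kN/mm.
L_req = P_u / φr_n = 112 / 1.094 = 102.3 mm total.
Round up → use L = 105 mm.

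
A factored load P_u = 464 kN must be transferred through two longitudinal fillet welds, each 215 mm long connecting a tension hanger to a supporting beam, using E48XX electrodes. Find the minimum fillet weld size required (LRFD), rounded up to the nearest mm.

E48XX → F_EXX = 480 MPa.
Total weld length L = 430 mm.
Required throat t_e = P_u / (φ × 0.6 F_EXX × L) = 464 / (0.75 × 0.6 × 480 × 430 × 10⁻³) = 4.996 mm.
Required leg w = t_e / 0.707 = 7.066 mm → use 8 mm.

w = 8 mm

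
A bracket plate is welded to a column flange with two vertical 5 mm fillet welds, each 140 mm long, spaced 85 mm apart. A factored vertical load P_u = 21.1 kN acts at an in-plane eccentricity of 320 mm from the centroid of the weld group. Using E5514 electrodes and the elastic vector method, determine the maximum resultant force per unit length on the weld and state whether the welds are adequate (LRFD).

E55XX → F_EXX = 550 MPa.
Total weld length L_w = 280 mm. Treat welds as unit-width lines.
Polar moment about centroid: J = 2[d³/12 + d(b/2)²] = 2[140³/12 + 140×42.5²] = 963100 mm³.
Direct shear f_v = P/L_w = 21.1×10³ / 280 = 75.36 N/mm (vertical).
Torsion M = P·e = 21.1×10³ × 320 = 6752000 N·mm.
Critical point at (x, y) = (42.5, 70) from centroid. f_tx = M·y/J = 490.8 N/mm; f_ty = M·x/J = 298 N/mm.
Resultant f_max = √[f_tx² + (f_v + f_ty)²] = √[490.8² + (75.36 + 298)²] = 616.6 N/mm.
Capacity per unit length: φr_n = 0.75 × 0.6 × 550 × (0.707 × 5) = 874.9 N/mm.
616.6 ≤ 874.9 → adequate.

f_max ≈ 617 N/mm; adequate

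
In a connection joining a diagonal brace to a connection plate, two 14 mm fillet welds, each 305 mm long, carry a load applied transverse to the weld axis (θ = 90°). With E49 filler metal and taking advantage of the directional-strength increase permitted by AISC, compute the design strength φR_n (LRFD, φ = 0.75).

φR_n ≈ 2000 kN

E49XX → F_EXX = 490 MPa.
t_e = 0.707 × 14 = 9.898 mm; A_we = 9.898 × 610 = 6038 mm².
Directional factor: 1.0 + 0.5 sin^1.5(90°) = 1.5.
F_nw = 0.6 × 490 × 1.5 = 441 MPa.
φR_n = 0.75 × 441 × 6038 × 10⁻³ = 1997 kN.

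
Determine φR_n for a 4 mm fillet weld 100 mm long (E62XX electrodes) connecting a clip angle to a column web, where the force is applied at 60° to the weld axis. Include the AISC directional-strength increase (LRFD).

φR_n ≈ 111 kN

E62XX → F_EXX = 620 MPa.
t_e = 0.707 × 4 = 2.828 mm; A_we = 2.828 × 100 = 282.8 mm².
Directional factor: 1.0 + 0.5 sin^1.5(60°) = 1.403.
F_nw = 0.6 × 620 × 1.403 = 521.9 MPa.
φR_n = 0.75 × 521.9 × 282.8 × 10⁻³ = 110.7 kN.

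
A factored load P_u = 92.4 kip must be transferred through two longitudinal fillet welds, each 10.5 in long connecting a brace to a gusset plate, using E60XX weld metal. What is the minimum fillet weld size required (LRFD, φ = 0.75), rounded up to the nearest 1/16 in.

E60XX → F_EXX = 60 ksi.
Total weld length L = 21 in.
Required throat t_e = P_u / (φ × 0.6 F_EXX × L) = 92.4 / (0.75 × 0.6 × 60 × 21) = 0.163 in.
Required leg w = t_e / 0.707 = 0.2305 in → use 1/4 in.

w = 1/4 in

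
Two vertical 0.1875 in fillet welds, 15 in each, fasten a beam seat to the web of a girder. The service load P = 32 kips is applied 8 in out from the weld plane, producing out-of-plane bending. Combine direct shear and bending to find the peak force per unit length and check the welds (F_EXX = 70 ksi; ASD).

f_max ≈ 3.58 kip/in; NOT adequate

L_w = 2 × 15 = 30 in; section modulus (unit throat) S = 2 × L²/6 = 75 in².
Direct shear f_v = P/L_w = 32/30 = 1.067 kip/in.
Moment M = P × e = 32 × 8 = 256 kip·in; bending f_b = M/S = 3.413 kip/in.
f_max = √(f_v² + f_b²) = √(1.067² + 3.413²) = 3.576 kip/in.
r_n/Ω = (1/2.0) × 0.6 × 70 × (0.707 × 0.1875) = 2.784 kip/in → NOT adequate.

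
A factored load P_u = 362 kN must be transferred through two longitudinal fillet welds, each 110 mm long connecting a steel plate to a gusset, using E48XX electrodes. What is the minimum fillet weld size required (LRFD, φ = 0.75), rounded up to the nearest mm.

E48XX → F_EXX = 480 MPa.
Total weld length L = 220 mm.
Required throat t_e = P_u / (φ × 0.6 F_EXX × L) = 362 / (0.75 × 0.6 × 480 × 220 × 10⁻³) = 7.618 mm.
Required leg w = t_e / 0.707 = 10.77 mm → use 11 mm.

w = 11 mm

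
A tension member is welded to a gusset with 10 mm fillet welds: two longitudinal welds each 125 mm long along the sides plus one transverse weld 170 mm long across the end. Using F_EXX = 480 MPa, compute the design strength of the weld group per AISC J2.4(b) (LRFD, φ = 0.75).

t_e = 0.707 × 10 = 7.07 mm.
R_nwl = 0.6 × 480 × 7.07 × 250 × 10⁻³ = 509 kN (longitudinal, 2 welds).
R_nwt = 0.6 × 480 × 7.07 × 170 × 10⁻³ = 346.1 kN (transverse, base value).
(i) R_nwl + R_nwt = 855.2 kN; (ii) 0.85 R_nwl + 1.5 R_nwt = 951.9 kN.
R_n = max = 951.9 kN [governs: (ii)]; φR_n = 713.9 kN.

φR_n ≈ 714 kN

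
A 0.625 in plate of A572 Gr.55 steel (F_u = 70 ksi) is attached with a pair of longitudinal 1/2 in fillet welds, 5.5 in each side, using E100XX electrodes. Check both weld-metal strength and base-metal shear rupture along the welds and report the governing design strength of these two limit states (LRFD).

φR_n ≈ 175 kips (weld metal governs)

E100XX → F_EXX = 100 ksi.
t_e = 0.707 × 0.5 = 0.3535 in; L = 11 in.
Weld metal: φR_n = 0.75 × 0.6 × 100 × 0.3535 × 11 = 175 kips.
Base metal (shear rupture): φR_n = 0.75 × 0.6 × 70 × 0.625 × 11 = 216.6 kips.
Governing: weld metal.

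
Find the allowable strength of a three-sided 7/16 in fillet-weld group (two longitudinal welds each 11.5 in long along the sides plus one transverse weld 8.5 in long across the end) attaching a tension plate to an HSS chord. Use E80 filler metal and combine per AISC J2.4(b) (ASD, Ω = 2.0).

E80XX → F_EXX = 80 ksi.
t_e = 0.707 × 0.4375 = 0.3093 in.
R_nwl = 0.6 × 80 × 0.3093 × 23 = 341.5 kips (longitudinal, 2 welds).
R_nwt = 0.6 × 80 × 0.3093 × 8.5 = 126.2 kips (transverse, base value).
(i) R_nwl + R_nwt = 467.7 kips; (ii) 0.85 R_nwl + 1.5 R_nwt = 479.6 kips.
R_n = max = 479.6 kips [governs: (ii)]; R_n/Ω = 239.8 kips.

R_n/Ω ≈ 240 kips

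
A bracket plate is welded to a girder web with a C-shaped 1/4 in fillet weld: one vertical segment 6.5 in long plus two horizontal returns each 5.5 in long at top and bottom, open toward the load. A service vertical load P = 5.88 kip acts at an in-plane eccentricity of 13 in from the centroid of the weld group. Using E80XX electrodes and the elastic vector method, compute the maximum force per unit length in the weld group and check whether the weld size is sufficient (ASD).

f_max ≈ 2.19 kip/in; adequate

E80XX → F_EXX = 80 ksi.
Total weld length L_w = 17.5 in. Treat welds as unit-width lines.
Centroid: x̄ = 2×5.5×2.75 / 17.5 = 1.729 in from the vertical weld.
Polar moment about centroid: J = I_x + I_y = [6.5³/12 + 2×5.5×3.25²] + [6.5×1.729² + 2(5.5³/12 + 5.5×1.021²)] = 197.7 in³.
Direct shear f_v = P/L_w = 5.88 / 17.5 = 0.336 kip/in (vertical).
Torsion M = P·e = 5.88 × 13 = 76.44 kip·in.
Critical point at (x, y) = (3.771, 3.25) from centroid. f_tx = M·y/J = 1.257 kip/in; f_ty = M·x/J = 1.458 kip/in.
Resultant f_max = √[f_tx² + (f_v + f_ty)²] = √[1.257² + (0.336 + 1.458)²] = 2.19 kip/in.
Capacity per unit length: r_n/Ω = (1/2.0) × 0.6 × 80 × (0.707 × 0.25) = 4.242 kip/in.
2.19 ≤ 4.242 → adequate.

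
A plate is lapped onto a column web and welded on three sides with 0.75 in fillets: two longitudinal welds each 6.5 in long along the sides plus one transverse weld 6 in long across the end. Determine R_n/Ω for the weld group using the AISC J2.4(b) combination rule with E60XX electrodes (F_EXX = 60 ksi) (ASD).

t_e = 0.707 × 0.75 = 0.5302 in.
R_nwl = 0.6 × 60 × 0.5302 × 13 = 248.2 kips (longitudinal, 2 welds).
R_nwt = 0.6 × 60 × 0.5302 × 6 = 114.5 kips (transverse, base value).
(i) R_nwl + R_nwt = 362.7 kips; (ii) 0.85 R_nwl + 1.5 R_nwt = 382.7 kips.
R_n = max = 382.7 kips [governs: (ii)]; R_n/Ω = 191.4 kips.

R_n/Ω ≈ 191 kips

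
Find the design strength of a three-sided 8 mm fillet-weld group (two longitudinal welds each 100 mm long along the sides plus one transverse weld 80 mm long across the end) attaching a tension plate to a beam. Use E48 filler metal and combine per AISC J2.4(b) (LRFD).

φR_n ≈ 354 kN

E48XX → F_EXX = 480 MPa.
t_e = 0.707 × 8 = 5.656 mm.
R_nwl = 0.6 × 480 × 5.656 × 200 × 10⁻³ = 325.8 kN (longitudinal, 2 welds).
R_nwt = 0.6 × 480 × 5.656 × 80 × 10⁻³ = 130.3 kN (transverse, base value).
(i) R_nwl + R_nwt = 456.1 kN; (ii) 0.85 R_nwl + 1.5 R_nwt = 472.4 kN.
R_n = max = 472.4 kN [governs: (ii)]; φR_n = 354.3 kN.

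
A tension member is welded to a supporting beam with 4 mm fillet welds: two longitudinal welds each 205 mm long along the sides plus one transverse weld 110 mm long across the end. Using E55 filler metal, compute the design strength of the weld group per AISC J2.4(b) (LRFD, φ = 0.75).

φR_n ≈ 364 kN

E55XX → F_EXX = 550 MPa.
t_e = 0.707 × 4 = 2.828 mm.
R_nwl = 0.6 × 550 × 2.828 × 410 × 10⁻³ = 382.6 kN (longitudinal, 2 welds).
R_nwt = 0.6 × 550 × 2.828 × 110 × 10⁻³ = 102.7 kN (transverse, base value).
(i) R_nwl + R_nwt = 485.3 kN; (ii) 0.85 R_nwl + 1.5 R_nwt = 479.2 kN.
R_n = max = 485.3 kN [governs: (i)]; φR_n = 364 kN.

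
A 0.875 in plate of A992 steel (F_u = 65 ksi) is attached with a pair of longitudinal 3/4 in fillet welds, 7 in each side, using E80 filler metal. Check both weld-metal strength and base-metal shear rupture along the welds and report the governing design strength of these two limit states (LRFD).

φR_n ≈ 267 kips (weld metal governs)

E80XX → F_EXX = 80 ksi.
t_e = 0.707 × 0.75 = 0.5302 in; L = 14 in.
Weld metal: φR_n = 0.75 × 0.6 × 80 × 0.5302 × 14 = 267.2 kips.
Base metal (shear rupture): φR_n = 0.75 × 0.6 × 65 × 0.875 × 14 = 358.3 kips.
Governing: weld metal.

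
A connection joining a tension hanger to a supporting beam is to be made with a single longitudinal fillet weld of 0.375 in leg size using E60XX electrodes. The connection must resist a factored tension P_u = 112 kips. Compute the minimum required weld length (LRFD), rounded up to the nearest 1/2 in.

E60XX → F_EXX = 60 ksi.
Throat t_e = 0.707 × 0.375 = 0.2651 in.
φr_n = 0.75 × 0.6 × 60 × 0.2651 = 7.158 kips/in.
L_req = P_u / φr_n = 112 / 7.158 = 15.65 in total.
Round up → use L = 16 in.

L = 16 in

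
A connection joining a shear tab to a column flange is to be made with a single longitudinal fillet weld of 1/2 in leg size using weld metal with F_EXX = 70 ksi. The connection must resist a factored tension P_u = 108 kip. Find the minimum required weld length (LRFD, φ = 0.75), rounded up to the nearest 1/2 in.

Throat t_e = 0.707 × 0.5 = 0.3535 in.
φr_n = 0.75 × 0.6 × 70 × 0.3535 = 11.14 kip/in.
L_req = P_u / φr_n = 108 / 11.14 = 9.699 in total.
Round up → use L = 10 in.

L = 10 in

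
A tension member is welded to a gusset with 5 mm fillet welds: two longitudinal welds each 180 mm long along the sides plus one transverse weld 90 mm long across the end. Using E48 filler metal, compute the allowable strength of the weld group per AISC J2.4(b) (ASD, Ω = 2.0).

R_n/Ω ≈ 229 kN

E48XX → F_EXX = 480 MPa.
t_e = 0.707 × 5 = 3.535 mm.
R_nwl = 0.6 × 480 × 3.535 × 360 × 10⁻³ = 366.5 kN (longitudinal, 2 welds).
R_nwt = 0.6 × 480 × 3.535 × 90 × 10⁻³ = 91.63 kN (transverse, base value).
(i) R_nwl + R_nwt = 458.1 kN; (ii) 0.85 R_nwl + 1.5 R_nwt = 449 kN.
R_n = max = 458.1 kN [governs: (i)]; R_n/Ω = 229.1 kN.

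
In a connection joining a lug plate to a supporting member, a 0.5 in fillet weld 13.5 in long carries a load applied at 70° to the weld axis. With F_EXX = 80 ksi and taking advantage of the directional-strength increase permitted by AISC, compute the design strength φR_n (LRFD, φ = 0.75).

t_e = 0.707 × 0.5 = 0.3535 in; A_we = 0.3535 × 13.5 = 4.772 in².
Directional factor: 1.0 + 0.5 sin^1.5(70°) = 1.455.
F_nw = 0.6 × 80 × 1.455 = 69.86 ksi.
φR_n = 0.75 × 69.86 × 4.772 = 250 kips.

φR_n ≈ 250 kips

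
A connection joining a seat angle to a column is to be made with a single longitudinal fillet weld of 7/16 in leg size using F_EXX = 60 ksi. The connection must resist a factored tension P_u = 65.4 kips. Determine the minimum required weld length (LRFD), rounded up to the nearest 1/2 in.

Throat t_e = 0.707 × 0.4375 = 0.3093 in.
φr_n = 0.75 × 0.6 × 60 × 0.3093 = 8.351 kips/in.
L_req = P_u / φr_n = 65.4 / 8.351 = 7.831 in total.
Round up → use L = 8 in.

L = 8 in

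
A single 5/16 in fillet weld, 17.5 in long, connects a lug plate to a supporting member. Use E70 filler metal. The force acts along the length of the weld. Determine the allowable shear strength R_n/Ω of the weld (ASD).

E70XX → F_EXX = 70 ksi.
Effective throat t_e = 0.707 × 0.3125 = 0.2209 in.
Total length L = 17.5 in; A_we = 0.2209 × 17.5 = 3.866 in².
F_nw = 0.6 F_EXX = 0.6 × 70 = 42 ksi.
R_n = 42 × 3.866 = 162.4 kip; R_n/Ω = 162.4/2.0 = 81.19 kip.

R_n/Ω ≈ 81.2 kip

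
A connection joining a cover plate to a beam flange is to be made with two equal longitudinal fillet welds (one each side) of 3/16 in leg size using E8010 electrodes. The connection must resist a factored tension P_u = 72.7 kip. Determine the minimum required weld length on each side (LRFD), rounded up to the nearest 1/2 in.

E80XX → F_EXX = 80 ksi.
Throat t_e = 0.707 × 0.1875 = 0.1326 in.
φr_n = 0.75 × 0.6 × 80 × 0.1326 = 4.772 kip/in.
L_req = P_u / φr_n = 72.7 / 4.772 = 15.23 in total.
Per side: 15.23 / 2 = 7.617 in.
Round up → use L = 8 in on each side.

L = 8 in on each side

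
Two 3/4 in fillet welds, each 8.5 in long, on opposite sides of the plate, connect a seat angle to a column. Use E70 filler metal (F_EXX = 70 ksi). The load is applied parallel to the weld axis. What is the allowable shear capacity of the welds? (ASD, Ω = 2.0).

R_n/Ω ≈ 189 kips

Effective throat t_e = 0.707 × 0.75 = 0.5302 in.
Total length L = 17 in; A_we = 0.5302 × 17 = 9.014 in².
F_nw = 0.6 F_EXX = 0.6 × 70 = 42 ksi.
R_n = 42 × 9.014 = 378.6 kips; R_n/Ω = 378.6/2.0 = 189.3 kips.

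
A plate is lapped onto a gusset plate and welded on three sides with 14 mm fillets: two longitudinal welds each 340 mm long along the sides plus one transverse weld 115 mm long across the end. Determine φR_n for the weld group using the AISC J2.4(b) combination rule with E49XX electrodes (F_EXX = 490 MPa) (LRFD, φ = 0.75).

t_e = 0.707 × 14 = 9.898 mm.
R_nwl = 0.6 × 490 × 9.898 × 680 × 10⁻³ = 1979 kN (longitudinal, 2 welds).
R_nwt = 0.6 × 490 × 9.898 × 115 × 10⁻³ = 334.7 kN (transverse, base value).
(i) R_nwl + R_nwt = 2313 kN; (ii) 0.85 R_nwl + 1.5 R_nwt = 2184 kN.
R_n = max = 2313 kN [governs: (i)]; φR_n = 1735 kN.

φR_n ≈ 1740 kN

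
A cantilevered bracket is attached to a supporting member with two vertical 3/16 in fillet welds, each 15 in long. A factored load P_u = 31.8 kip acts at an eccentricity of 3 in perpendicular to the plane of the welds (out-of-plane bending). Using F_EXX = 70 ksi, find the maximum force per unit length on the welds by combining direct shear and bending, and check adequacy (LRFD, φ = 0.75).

L_w = 2 × 15 = 30 in; section modulus (unit throat) S = 2 × L²/6 = 75 in².
Direct shear f_v = P/L_w = 31.8/30 = 1.06 kip/in.
Moment M = P × e = 31.8 × 3 = 95.4 kip·in; bending f_b = M/S = 1.272 kip/in.
f_max = √(f_v² + f_b²) = √(1.06² + 1.272²) = 1.656 kip/in.
φr_n = 0.75 × 0.6 × 70 × (0.707 × 0.1875) = 4.176 kip/in → adequate.

f_max ≈ 1.66 kip/in; adequate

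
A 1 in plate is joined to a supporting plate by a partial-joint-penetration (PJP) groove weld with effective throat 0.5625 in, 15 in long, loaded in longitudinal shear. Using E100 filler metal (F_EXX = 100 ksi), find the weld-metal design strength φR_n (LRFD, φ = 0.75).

φR_n ≈ 380 kips

Effective throat (given) t_e = 0.5625 in.
A_we = 0.5625 × 15 = 8.438 in².
F_nw = 0.6 F_EXX = 60 ksi.
φR_n = 0.75 × 60 × 8.438 = 379.7 kips.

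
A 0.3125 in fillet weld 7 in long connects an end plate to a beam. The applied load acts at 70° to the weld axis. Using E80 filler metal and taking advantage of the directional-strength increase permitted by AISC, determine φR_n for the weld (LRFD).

φR_n ≈ 81 kips

E80XX → F_EXX = 80 ksi.
t_e = 0.707 × 0.3125 = 0.2209 in; A_we = 0.2209 × 7 = 1.547 in².
Directional factor: 1.0 + 0.5 sin^1.5(70°) = 1.455.
F_nw = 0.6 × 80 × 1.455 = 69.86 ksi.
φR_n = 0.75 × 69.86 × 1.547 = 81.03 kips.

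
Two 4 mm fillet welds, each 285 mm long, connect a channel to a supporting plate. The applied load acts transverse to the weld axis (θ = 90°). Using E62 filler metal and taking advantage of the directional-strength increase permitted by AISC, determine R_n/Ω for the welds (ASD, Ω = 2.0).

R_n/Ω ≈ 450 kN

E62XX → F_EXX = 620 MPa.
t_e = 0.707 × 4 = 2.828 mm; A_we = 2.828 × 570 = 1612 mm².
Directional factor: 1.0 + 0.5 sin^1.5(90°) = 1.5.
F_nw = 0.6 × 620 × 1.5 = 558 MPa.
R_n/Ω = (558 × 1612) / 2.0 × 10⁻³ = 449.7 kN.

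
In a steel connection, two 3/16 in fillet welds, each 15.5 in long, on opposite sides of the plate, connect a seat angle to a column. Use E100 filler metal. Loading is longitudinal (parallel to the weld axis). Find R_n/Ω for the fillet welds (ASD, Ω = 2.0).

E100XX → F_EXX = 100 ksi.
Effective throat t_e = 0.707 × 0.1875 = 0.1326 in.
Total length L = 31 in; A_we = 0.1326 × 31 = 4.109 in².
F_nw = 0.6 F_EXX = 0.6 × 100 = 60 ksi.
R_n = 60 × 4.109 = 246.6 kips; R_n/Ω = 246.6/2.0 = 123.3 kips.

R_n/Ω ≈ 123 kips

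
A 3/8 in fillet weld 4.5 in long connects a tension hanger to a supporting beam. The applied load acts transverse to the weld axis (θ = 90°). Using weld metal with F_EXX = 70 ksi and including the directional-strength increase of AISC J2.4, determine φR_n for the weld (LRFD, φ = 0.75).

t_e = 0.707 × 0.375 = 0.2651 in; A_we = 0.2651 × 4.5 = 1.193 in².
Directional factor: 1.0 + 0.5 sin^1.5(90°) = 1.5.
F_nw = 0.6 × 70 × 1.5 = 63 ksi.
φR_n = 0.75 × 63 × 1.193 = 56.37 kip.

φR_n ≈ 56.4 kip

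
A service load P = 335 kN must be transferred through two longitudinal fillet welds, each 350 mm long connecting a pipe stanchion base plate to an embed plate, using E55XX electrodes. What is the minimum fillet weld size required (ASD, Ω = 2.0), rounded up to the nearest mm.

w = 5 mm

E55XX → F_EXX = 550 MPa.
Total weld length L = 700 mm.
Required throat t_e = P × Ω / (0.6 F_EXX × L) = 335 × 2.0 / (0.6 × 550 × 700 × 10⁻³) = 2.9 mm.
Required leg w = t_e / 0.707 = 4.102 mm → use 5 mm.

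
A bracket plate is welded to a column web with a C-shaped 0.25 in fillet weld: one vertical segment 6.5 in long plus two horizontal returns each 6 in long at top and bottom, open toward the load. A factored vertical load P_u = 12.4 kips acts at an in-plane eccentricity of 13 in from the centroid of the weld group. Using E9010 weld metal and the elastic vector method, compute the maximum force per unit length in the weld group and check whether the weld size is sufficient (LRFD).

E90XX → F_EXX = 90 ksi.
Total weld length L_w = 18.5 in. Treat welds as unit-width lines.
Centroid: x̄ = 2×6×3 / 18.5 = 1.946 in from the vertical weld.
Polar moment about centroid: J = I_x + I_y = [6.5³/12 + 2×6×3.25²] + [6.5×1.946² + 2(6³/12 + 6×1.054²)] = 223.6 in³.
Direct shear f_v = P/L_w = 12.4 / 18.5 = 0.6703 kip/in (vertical).
Torsion M = P·e = 12.4 × 13 = 161.2 kip·in.
Critical point at (x, y) = (4.054, 3.25) from centroid. f_tx = M·y/J = 2.343 kip/in; f_ty = M·x/J = 2.923 kip/in.
Resultant f_max = √[f_tx² + (f_v + f_ty)²] = √[2.343² + (0.6703 + 2.923)²] = 4.29 kip/in.
Capacity per unit length: φr_n = 0.75 × 0.6 × 90 × (0.707 × 0.25) = 7.158 kip/in.
4.29 ≤ 7.158 → adequate.

f_max ≈ 4.29 kip/in; adequate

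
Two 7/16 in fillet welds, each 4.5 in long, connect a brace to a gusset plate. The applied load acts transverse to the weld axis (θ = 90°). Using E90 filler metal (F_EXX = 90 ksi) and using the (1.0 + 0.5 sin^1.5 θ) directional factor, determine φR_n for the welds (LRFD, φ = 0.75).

t_e = 0.707 × 0.4375 = 0.3093 in; A_we = 0.3093 × 9 = 2.784 in².
Directional factor: 1.0 + 0.5 sin^1.5(90°) = 1.5.
F_nw = 0.6 × 90 × 1.5 = 81 ksi.
φR_n = 0.75 × 81 × 2.784 = 169.1 kip.

φR_n ≈ 169 kip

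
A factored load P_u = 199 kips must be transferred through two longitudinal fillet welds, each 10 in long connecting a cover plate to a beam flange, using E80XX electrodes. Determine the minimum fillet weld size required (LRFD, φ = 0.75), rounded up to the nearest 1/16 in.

w = 7/16 in

E80XX → F_EXX = 80 ksi.
Total weld length L = 20 in.
Required throat t_e = P_u / (φ × 0.6 F_EXX × L) = 199 / (0.75 × 0.6 × 80 × 20) = 0.2764 in.
Required leg w = t_e / 0.707 = 0.3909 in → use 7/16 in.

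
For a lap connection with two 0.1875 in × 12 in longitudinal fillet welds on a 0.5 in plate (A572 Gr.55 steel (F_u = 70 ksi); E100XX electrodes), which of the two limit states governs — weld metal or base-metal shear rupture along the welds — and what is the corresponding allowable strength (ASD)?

E100XX → F_EXX = 100 ksi.
t_e = 0.707 × 0.1875 = 0.1326 in; L = 24 in.
Weld metal: R_n/Ω = (1/2.0) × 0.6 × 100 × 0.1326 × 24 = 95.45 kip.
Base metal (shear rupture): R_n/Ω = (1/2.0) × 0.6 × 70 × 0.5 × 24 = 252 kip.
Governing: weld metal.

R_n/Ω ≈ 95.4 kip (weld metal governs)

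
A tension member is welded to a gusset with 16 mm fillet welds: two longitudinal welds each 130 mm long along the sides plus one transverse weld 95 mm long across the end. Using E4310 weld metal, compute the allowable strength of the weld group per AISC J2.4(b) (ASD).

R_n/Ω ≈ 530 kN

E43XX → F_EXX = 430 MPa.
t_e = 0.707 × 16 = 11.31 mm.
R_nwl = 0.6 × 430 × 11.31 × 260 × 10⁻³ = 758.8 kN (longitudinal, 2 welds).
R_nwt = 0.6 × 430 × 11.31 × 95 × 10⁻³ = 277.3 kN (transverse, base value).
(i) R_nwl + R_nwt = 1036 kN; (ii) 0.85 R_nwl + 1.5 R_nwt = 1061 kN.
R_n = max = 1061 kN [governs: (ii)]; R_n/Ω = 530.4 kN.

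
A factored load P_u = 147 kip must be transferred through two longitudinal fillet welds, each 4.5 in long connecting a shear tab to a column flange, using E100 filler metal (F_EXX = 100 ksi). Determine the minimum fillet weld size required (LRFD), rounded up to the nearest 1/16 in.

Total weld length L = 9 in.
Required throat t_e = P_u / (φ × 0.6 F_EXX × L) = 147 / (0.75 × 0.6 × 100 × 9) = 0.363 in.
Required leg w = t_e / 0.707 = 0.5134 in → use 9/16 in.

w = 9/16 in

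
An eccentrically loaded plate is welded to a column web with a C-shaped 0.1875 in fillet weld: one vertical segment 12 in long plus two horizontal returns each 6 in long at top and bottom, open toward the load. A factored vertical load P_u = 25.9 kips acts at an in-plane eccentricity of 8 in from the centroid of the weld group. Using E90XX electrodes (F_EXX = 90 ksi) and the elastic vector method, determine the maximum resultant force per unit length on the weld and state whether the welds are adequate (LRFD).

f_max ≈ 3.1 kip/in; adequate

Total weld length L_w = 24 in. Treat welds as unit-width lines.
Centroid: x̄ = 2×6×3 / 24 = 1.5 in from the vertical weld.
Polar moment about centroid: J = I_x + I_y = [12³/12 + 2×6×6²] + [12×1.5² + 2(6³/12 + 6×1.5²)] = 666 in³.
Direct shear f_v = P/L_w = 25.9 / 24 = 1.079 kip/in (vertical).
Torsion M = P·e = 25.9 × 8 = 207.2 kip·in.
Critical point at (x, y) = (4.5, 6) from centroid. f_tx = M·y/J = 1.867 kip/in; f_ty = M·x/J = 1.4 kip/in.
Resultant f_max = √[f_tx² + (f_v + f_ty)²] = √[1.867² + (1.079 + 1.4)²] = 3.103 kip/in.
Capacity per unit length: φr_n = 0.75 × 0.6 × 90 × (0.707 × 0.1875) = 5.369 kip/in.
3.103 ≤ 5.369 → adequate.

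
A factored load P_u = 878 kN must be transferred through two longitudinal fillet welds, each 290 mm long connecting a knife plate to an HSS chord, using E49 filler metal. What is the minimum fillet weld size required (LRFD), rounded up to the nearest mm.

w = 10 mm

E49XX → F_EXX = 490 MPa.
Total weld length L = 580 mm.
Required throat t_e = P_u / (φ × 0.6 F_EXX × L) = 878 / (0.75 × 0.6 × 490 × 580 × 10⁻³) = 6.865 mm.
Required leg w = t_e / 0.707 = 9.71 mm → use 10 mm.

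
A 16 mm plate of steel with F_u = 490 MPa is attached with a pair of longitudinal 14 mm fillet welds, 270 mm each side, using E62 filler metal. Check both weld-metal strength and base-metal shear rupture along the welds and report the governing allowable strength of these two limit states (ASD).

R_n/Ω ≈ 994 kN (weld metal governs)

E62XX → F_EXX = 620 MPa.
t_e = 0.707 × 14 = 9.898 mm; L = 540 mm.
Weld metal: R_n/Ω = (1/2.0) × 0.6 × 620 × 9.898 × 540 × 10⁻³ = 994.2 kN.
Base metal (shear rupture): R_n/Ω = (1/2.0) × 0.6 × 490 × 16 × 540 × 10⁻³ = 1270 kN.
Governing: weld metal.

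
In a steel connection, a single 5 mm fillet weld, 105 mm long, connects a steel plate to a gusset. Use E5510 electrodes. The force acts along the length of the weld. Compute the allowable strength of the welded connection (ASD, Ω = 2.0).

E55XX → F_EXX = 550 MPa.
Effective throat t_e = 0.707 × 5 = 3.535 mm.
Total length L = 105 mm; A_we = 3.535 × 105 = 371.2 mm².
F_nw = 0.6 F_EXX = 0.6 × 550 = 330 MPa.
R_n = 330 × 371.2 × 10⁻³ = 122.5 kN; R_n/Ω = 122.5/2.0 = 61.24 kN.

R_n/Ω ≈ 61.2 kN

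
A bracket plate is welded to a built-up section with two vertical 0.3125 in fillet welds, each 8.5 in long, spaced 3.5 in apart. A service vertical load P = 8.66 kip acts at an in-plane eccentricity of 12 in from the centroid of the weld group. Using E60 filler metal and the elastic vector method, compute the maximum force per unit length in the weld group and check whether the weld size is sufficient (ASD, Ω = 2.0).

E60XX → F_EXX = 60 ksi.
Total weld length L_w = 17 in. Treat welds as unit-width lines.
Polar moment about centroid: J = 2[d³/12 + d(b/2)²] = 2[8.5³/12 + 8.5×1.75²] = 154.4 in³.
Direct shear f_v = P/L_w = 8.66 / 17 = 0.5094 kip/in (vertical).
Torsion M = P·e = 8.66 × 12 = 103.92 kip·in.
Critical point at (x, y) = (1.75, 4.25) from centroid. f_tx = M·y/J = 2.86 kip/in; f_ty = M·x/J = 1.178 kip/in.
Resultant f_max = √[f_tx² + (f_v + f_ty)²] = √[2.86² + (0.5094 + 1.178)²] = 3.321 kip/in.
Capacity per unit length: r_n/Ω = (1/2.0) × 0.6 × 60 × (0.707 × 0.3125) = 3.977 kip/in.
3.321 ≤ 3.977 → adequate.

f_max ≈ 3.32 kip/in; adequate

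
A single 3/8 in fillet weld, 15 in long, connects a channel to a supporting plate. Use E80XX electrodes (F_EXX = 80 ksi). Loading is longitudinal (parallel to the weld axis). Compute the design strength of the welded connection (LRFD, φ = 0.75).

φR_n ≈ 143 kips

Effective throat t_e = 0.707 × 0.375 = 0.2651 in.
Total length L = 15 in; A_we = 0.2651 × 15 = 3.977 in².
F_nw = 0.6 F_EXX = 0.6 × 80 = 48 ksi.
φR_n = 0.75 × 48 × 3.977 = 143.2 kips.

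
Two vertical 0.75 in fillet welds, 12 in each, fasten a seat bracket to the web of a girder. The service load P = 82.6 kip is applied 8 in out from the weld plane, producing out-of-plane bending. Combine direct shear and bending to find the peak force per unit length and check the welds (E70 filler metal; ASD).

E70XX → F_EXX = 70 ksi.
L_w = 2 × 12 = 24 in; section modulus (unit throat) S = 2 × L²/6 = 48 in².
Direct shear f_v = P/L_w = 82.6/24 = 3.442 kip/in.
Moment M = P × e = 82.6 × 8 = 660.8 kip·in; bending f_b = M/S = 13.77 kip/in.
f_max = √(f_v² + f_b²) = √(3.442² + 13.77²) = 14.19 kip/in.
r_n/Ω = (1/2.0) × 0.6 × 70 × (0.707 × 0.75) = 11.14 kip/in → NOT adequate.

f_max ≈ 14.2 kip/in; NOT adequate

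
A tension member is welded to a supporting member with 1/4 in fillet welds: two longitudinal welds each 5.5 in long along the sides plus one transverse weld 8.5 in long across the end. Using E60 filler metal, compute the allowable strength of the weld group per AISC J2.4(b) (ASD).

E60XX → F_EXX = 60 ksi.
t_e = 0.707 × 0.25 = 0.1767 in.
R_nwl = 0.6 × 60 × 0.1767 × 11 = 69.99 kips (longitudinal, 2 welds).
R_nwt = 0.6 × 60 × 0.1767 × 8.5 = 54.09 kips (transverse, base value).
(i) R_nwl + R_nwt = 124.1 kips; (ii) 0.85 R_nwl + 1.5 R_nwt = 140.6 kips.
R_n = max = 140.6 kips [governs: (ii)]; R_n/Ω = 70.31 kips.

R_n/Ω ≈ 70.3 kips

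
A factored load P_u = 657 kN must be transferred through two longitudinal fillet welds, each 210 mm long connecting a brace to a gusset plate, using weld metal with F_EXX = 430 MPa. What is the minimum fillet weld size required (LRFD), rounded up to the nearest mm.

w = 12 mm

Total weld length L = 420 mm.
Required throat t_e = P_u / (φ × 0.6 F_EXX × L) = 657 / (0.75 × 0.6 × 430 × 420 × 10⁻³) = 8.084 mm.
Required leg w = t_e / 0.707 = 11.43 mm → use 12 mm.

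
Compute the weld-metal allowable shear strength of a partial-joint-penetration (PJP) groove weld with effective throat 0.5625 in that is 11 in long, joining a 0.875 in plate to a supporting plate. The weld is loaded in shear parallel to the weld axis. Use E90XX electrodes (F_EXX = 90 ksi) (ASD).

Effective throat (given) t_e = 0.5625 in.
A_we = 0.5625 × 11 = 6.188 in².
F_nw = 0.6 F_EXX = 54 ksi.
R_n/Ω = (54 × 6.188) / 2.0 = 167.1 kip.

R_n/Ω ≈ 167 kip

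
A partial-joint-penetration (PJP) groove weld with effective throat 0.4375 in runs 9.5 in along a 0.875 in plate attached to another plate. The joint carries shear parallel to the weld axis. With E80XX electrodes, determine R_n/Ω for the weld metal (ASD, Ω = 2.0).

E80XX → F_EXX = 80 ksi.
Effective throat (given) t_e = 0.4375 in.
A_we = 0.4375 × 9.5 = 4.156 in².
F_nw = 0.6 F_EXX = 48 ksi.
R_n/Ω = (48 × 4.156) / 2.0 = 99.75 kip.

R_n/Ω ≈ 99.8 kip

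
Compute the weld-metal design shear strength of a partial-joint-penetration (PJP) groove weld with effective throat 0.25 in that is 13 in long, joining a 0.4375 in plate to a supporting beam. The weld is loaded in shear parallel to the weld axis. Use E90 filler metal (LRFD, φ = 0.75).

E90XX → F_EXX = 90 ksi.
Effective throat (given) t_e = 0.25 in.
A_we = 0.25 × 13 = 3.25 in².
F_nw = 0.6 F_EXX = 54 ksi.
φR_n = 0.75 × 54 × 3.25 = 131.6 kip.

φR_n ≈ 132 kip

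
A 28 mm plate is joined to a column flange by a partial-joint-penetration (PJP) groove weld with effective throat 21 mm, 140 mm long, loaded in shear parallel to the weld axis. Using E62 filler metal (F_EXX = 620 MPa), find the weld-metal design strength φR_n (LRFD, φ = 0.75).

φR_n ≈ 820 kN

Effective throat (given) t_e = 21 mm.
A_we = 21 × 140 = 2940 mm².
F_nw = 0.6 F_EXX = 372 MPa.
φR_n = 0.75 × 372 × 2940 × 10⁻³ = 820.3 kN.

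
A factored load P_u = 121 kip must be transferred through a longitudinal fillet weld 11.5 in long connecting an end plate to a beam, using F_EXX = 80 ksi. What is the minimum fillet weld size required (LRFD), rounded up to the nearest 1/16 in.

Total weld length L = 11.5 in.
Required throat t_e = P_u / (φ × 0.6 F_EXX × L) = 121 / (0.75 × 0.6 × 80 × 11.5) = 0.2923 in.
Required leg w = t_e / 0.707 = 0.4134 in → use 7/16 in.

w = 7/16 in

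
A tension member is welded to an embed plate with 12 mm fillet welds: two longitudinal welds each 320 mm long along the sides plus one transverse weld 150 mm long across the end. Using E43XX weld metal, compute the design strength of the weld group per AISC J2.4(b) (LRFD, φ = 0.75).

E43XX → F_EXX = 430 MPa.
t_e = 0.707 × 12 = 8.484 mm.
R_nwl = 0.6 × 430 × 8.484 × 640 × 10⁻³ = 1401 kN (longitudinal, 2 welds).
R_nwt = 0.6 × 430 × 8.484 × 150 × 10⁻³ = 328.3 kN (transverse, base value).
(i) R_nwl + R_nwt = 1729 kN; (ii) 0.85 R_nwl + 1.5 R_nwt = 1683 kN.
R_n = max = 1729 kN [governs: (i)]; φR_n = 1297 kN.

φR_n ≈ 1300 kN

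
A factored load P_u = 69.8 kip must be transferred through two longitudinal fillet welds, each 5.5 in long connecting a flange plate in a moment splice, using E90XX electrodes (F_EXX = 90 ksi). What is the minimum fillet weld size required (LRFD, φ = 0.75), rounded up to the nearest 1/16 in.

w = 1/4 in

Total weld length L = 11 in.
Required throat t_e = P_u / (φ × 0.6 F_EXX × L) = 69.8 / (0.75 × 0.6 × 90 × 11) = 0.1567 in.
Required leg w = t_e / 0.707 = 0.2216 in → use 1/4 in.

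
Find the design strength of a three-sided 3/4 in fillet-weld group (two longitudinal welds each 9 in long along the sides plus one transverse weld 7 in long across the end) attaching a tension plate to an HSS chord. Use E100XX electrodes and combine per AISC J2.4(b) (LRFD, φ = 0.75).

φR_n ≈ 616 kips

E100XX → F_EXX = 100 ksi.
t_e = 0.707 × 0.75 = 0.5302 in.
R_nwl = 0.6 × 100 × 0.5302 × 18 = 572.7 kips (longitudinal, 2 welds).
R_nwt = 0.6 × 100 × 0.5302 × 7 = 222.7 kips (transverse, base value).
(i) R_nwl + R_nwt = 795.4 kips; (ii) 0.85 R_nwl + 1.5 R_nwt = 820.8 kips.
R_n = max = 820.8 kips [governs: (ii)]; φR_n = 615.6 kips.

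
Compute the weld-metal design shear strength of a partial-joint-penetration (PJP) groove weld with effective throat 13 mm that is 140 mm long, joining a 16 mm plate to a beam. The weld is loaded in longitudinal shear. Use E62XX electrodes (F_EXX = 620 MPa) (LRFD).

φR_n ≈ 508 kN

Effective throat (given) t_e = 13 mm.
A_we = 13 × 140 = 1820 mm².
F_nw = 0.6 F_EXX = 372 MPa.
φR_n = 0.75 × 372 × 1820 × 10⁻³ = 507.8 kN.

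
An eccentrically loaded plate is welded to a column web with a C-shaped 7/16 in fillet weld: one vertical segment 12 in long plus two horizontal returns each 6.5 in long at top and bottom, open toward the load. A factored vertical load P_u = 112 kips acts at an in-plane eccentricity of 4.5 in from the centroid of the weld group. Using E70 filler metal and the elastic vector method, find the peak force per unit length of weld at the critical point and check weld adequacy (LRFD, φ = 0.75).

E70XX → F_EXX = 70 ksi.
Total weld length L_w = 25 in. Treat welds as unit-width lines.
Centroid: x̄ = 2×6.5×3.25 / 25 = 1.69 in from the vertical weld.
Polar moment about centroid: J = I_x + I_y = [12³/12 + 2×6.5×6²] + [12×1.69² + 2(6.5³/12 + 6.5×1.56²)] = 723.7 in³.
Direct shear f_v = P/L_w = 112 / 25 = 4.48 kip/in (vertical).
Torsion M = P·e = 112 × 4.5 = 504 kip·in.
Critical point at (x, y) = (4.81, 6) from centroid. f_tx = M·y/J = 4.179 kip/in; f_ty = M·x/J = 3.35 kip/in.
Resultant f_max = √[f_tx² + (f_v + f_ty)²] = √[4.179² + (4.48 + 3.35)²] = 8.875 kip/in.
Capacity per unit length: φr_n = 0.75 × 0.6 × 70 × (0.707 × 0.4375) = 9.743 kip/in.
8.875 ≤ 9.743 → adequate.

f_max ≈ 8.88 kip/in; adequate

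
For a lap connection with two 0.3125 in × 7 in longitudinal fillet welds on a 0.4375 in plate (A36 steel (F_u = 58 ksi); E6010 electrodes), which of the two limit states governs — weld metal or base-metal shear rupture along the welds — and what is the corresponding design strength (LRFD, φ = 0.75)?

φR_n ≈ 83.5 kip (weld metal governs)

E60XX → F_EXX = 60 ksi.
t_e = 0.707 × 0.3125 = 0.2209 in; L = 14 in.
Weld metal: φR_n = 0.75 × 0.6 × 60 × 0.2209 × 14 = 83.51 kip.
Base metal (shear rupture): φR_n = 0.75 × 0.6 × 58 × 0.4375 × 14 = 159.9 kip.
Governing: weld metal.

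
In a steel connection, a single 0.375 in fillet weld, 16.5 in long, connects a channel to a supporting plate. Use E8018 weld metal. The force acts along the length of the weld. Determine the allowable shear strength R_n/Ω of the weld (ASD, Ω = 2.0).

E80XX → F_EXX = 80 ksi.
Effective throat t_e = 0.707 × 0.375 = 0.2651 in.
Total length L = 16.5 in; A_we = 0.2651 × 16.5 = 4.375 in².
F_nw = 0.6 F_EXX = 0.6 × 80 = 48 ksi.
R_n = 48 × 4.375 = 210 kip; R_n/Ω = 210/2.0 = 105 kip.

R_n/Ω ≈ 105 kip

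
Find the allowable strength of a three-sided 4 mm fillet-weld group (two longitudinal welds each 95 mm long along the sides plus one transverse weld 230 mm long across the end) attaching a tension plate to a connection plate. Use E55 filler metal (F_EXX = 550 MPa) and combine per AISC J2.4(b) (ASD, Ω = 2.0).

t_e = 0.707 × 4 = 2.828 mm.
R_nwl = 0.6 × 550 × 2.828 × 190 × 10⁻³ = 177.3 kN (longitudinal, 2 welds).
R_nwt = 0.6 × 550 × 2.828 × 230 × 10⁻³ = 214.6 kN (transverse, base value).
(i) R_nwl + R_nwt = 392 kN; (ii) 0.85 R_nwl + 1.5 R_nwt = 472.7 kN.
R_n = max = 472.7 kN [governs: (ii)]; R_n/Ω = 236.3 kN.

R_n/Ω ≈ 236 kN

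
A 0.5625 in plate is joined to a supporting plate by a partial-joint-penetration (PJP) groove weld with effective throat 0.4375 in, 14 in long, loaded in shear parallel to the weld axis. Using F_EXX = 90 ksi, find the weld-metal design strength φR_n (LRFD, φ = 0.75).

Effective throat (given) t_e = 0.4375 in.
A_we = 0.4375 × 14 = 6.125 in².
F_nw = 0.6 F_EXX = 54 ksi.
φR_n = 0.75 × 54 × 6.125 = 248.1 kips.

φR_n ≈ 248 kips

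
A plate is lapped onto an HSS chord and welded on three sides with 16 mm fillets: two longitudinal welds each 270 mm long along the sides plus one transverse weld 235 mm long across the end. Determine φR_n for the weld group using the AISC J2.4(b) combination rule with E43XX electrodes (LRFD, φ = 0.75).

φR_n ≈ 1780 kN

E43XX → F_EXX = 430 MPa.
t_e = 0.707 × 16 = 11.31 mm.
R_nwl = 0.6 × 430 × 11.31 × 540 × 10⁻³ = 1576 kN (longitudinal, 2 welds).
R_nwt = 0.6 × 430 × 11.31 × 235 × 10⁻³ = 685.8 kN (transverse, base value).
(i) R_nwl + R_nwt = 2262 kN; (ii) 0.85 R_nwl + 1.5 R_nwt = 2368 kN.
R_n = max = 2368 kN [governs: (ii)]; φR_n = 1776 kN.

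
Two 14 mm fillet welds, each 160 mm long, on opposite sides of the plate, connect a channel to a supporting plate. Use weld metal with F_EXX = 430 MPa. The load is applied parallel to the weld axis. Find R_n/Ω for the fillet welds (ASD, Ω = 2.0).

R_n/Ω ≈ 409 kN

Effective throat t_e = 0.707 × 14 = 9.898 mm.
Total length L = 320 mm; A_we = 9.898 × 320 = 3167 mm².
F_nw = 0.6 F_EXX = 0.6 × 430 = 258 MPa.
R_n = 258 × 3167 × 10⁻³ = 817.2 kN; R_n/Ω = 817.2/2.0 = 408.6 kN.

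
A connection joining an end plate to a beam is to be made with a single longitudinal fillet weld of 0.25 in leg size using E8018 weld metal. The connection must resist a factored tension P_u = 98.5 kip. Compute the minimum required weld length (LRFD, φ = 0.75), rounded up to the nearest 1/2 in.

E80XX → F_EXX = 80 ksi.
Throat t_e = 0.707 × 0.25 = 0.1767 in.
φr_n = 0.75 × 0.6 × 80 × 0.1767 = 6.363 kip/in.
L_req = P_u / φr_n = 98.5 / 6.363 = 15.48 in total.
Round up → use L = 15.5 in.

L = 15.5 in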